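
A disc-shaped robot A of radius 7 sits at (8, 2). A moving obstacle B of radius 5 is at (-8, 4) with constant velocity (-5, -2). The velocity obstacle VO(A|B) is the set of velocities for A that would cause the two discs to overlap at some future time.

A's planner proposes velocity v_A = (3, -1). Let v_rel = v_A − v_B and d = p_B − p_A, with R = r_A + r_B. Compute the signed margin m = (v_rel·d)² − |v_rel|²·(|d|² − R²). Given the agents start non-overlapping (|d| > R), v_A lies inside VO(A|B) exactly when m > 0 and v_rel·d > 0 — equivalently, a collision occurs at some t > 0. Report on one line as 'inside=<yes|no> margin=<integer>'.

d = (-16, 2),  |d|² = 260;  R = 7+5 = 12,  c = 260−12² = 116
v_rel = (8, 1),  |v_rel|² = 65;  v_rel·d = (8)·(-16) + (1)·(2) = -126
65·t² + 252·t + 116 = 0  ⇒  m = (-126)² − 65·116 = 8336
m = 8336 > 0,  v_rel·d = -126 < 0  ⇒  outside

inside=no margin=8336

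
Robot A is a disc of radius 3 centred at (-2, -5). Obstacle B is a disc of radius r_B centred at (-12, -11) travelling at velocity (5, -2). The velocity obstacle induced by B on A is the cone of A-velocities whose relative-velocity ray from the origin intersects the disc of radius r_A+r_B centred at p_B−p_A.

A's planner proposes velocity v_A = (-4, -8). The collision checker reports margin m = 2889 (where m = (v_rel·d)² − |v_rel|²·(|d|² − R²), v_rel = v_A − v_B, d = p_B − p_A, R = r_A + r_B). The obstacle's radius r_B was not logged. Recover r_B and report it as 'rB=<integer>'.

m = 2889
d = (-10, -6);  v_rel = (-9, -6),  |v_rel|² = 117
v_rel×d = (-9)·(-6) − (-6)·(-10) = -6
since m = R²·117 − (-6)²:  R² = (36 + 2889) / 117 = 25
R = √25 = 5  ⇒  r_B = 5 − 3 = 2

rB=2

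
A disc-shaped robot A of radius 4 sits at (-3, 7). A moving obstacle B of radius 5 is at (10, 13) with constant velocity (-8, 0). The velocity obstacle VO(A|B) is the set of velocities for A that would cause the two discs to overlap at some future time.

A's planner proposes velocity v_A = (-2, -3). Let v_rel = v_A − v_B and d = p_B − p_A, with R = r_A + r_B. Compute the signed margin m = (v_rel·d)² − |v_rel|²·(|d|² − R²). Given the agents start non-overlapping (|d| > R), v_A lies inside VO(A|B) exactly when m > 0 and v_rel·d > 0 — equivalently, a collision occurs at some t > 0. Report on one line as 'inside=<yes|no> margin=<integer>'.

d = (13, 6),  |d|² = 205;  R = 4+5 = 9,  c = 205−9² = 124
v_rel = (6, -3),  |v_rel|² = 45;  v_rel·d = (6)·(13) + (-3)·(6) = 60
45·t² − 120·t + 124 = 0  ⇒  m = 60² − 45·124 = -1980
m = -1980 < 0,  v_rel·d = 60 > 0  ⇒  outside

inside=no margin=-1980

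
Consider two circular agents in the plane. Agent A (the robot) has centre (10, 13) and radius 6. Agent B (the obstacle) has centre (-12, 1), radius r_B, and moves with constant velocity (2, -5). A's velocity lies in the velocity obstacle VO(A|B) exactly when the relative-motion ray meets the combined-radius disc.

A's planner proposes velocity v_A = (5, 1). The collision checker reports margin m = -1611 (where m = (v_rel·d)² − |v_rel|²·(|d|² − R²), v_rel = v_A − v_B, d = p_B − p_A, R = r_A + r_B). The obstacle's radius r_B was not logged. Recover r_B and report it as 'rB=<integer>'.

m = -1611
d = (-22, -12);  v_rel = (3, 6),  |v_rel|² = 45
v_rel×d = (3)·(-12) − (6)·(-22) = 96
since m = R²·45 − 96²:  R² = (9216 + -1611) / 45 = 169
R = √169 = 13  ⇒  r_B = 13 − 6 = 7

rB=7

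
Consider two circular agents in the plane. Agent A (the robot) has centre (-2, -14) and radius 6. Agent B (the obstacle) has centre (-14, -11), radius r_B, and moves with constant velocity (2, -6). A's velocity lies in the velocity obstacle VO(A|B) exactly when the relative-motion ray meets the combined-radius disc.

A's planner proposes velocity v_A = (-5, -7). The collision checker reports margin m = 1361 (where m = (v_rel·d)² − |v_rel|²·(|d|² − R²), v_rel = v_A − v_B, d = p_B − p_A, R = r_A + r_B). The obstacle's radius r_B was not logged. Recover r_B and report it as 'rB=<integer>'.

m = 1361
d = (-12, 3);  v_rel = (-7, -1),  |v_rel|² = 50
v_rel×d = (-7)·(3) − (-1)·(-12) = -33
since m = R²·50 − (-33)²:  R² = (1089 + 1361) / 50 = 49
R = √49 = 7  ⇒  r_B = 7 − 6 = 1

rB=1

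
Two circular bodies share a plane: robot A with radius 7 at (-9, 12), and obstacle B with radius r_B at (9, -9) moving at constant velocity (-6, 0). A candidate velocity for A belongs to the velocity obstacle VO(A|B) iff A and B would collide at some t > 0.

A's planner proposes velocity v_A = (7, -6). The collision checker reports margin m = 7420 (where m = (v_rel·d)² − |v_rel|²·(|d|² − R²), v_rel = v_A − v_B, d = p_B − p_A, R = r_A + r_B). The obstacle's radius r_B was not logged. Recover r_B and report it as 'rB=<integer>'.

m = 7420
d = (18, -21);  v_rel = (13, -6),  |v_rel|² = 205
v_rel×d = (13)·(-21) − (-6)·(18) = -165
since m = R²·205 − (-165)²:  R² = (27225 + 7420) / 205 = 169
R = √169 = 13  ⇒  r_B = 13 − 7 = 6

rB=6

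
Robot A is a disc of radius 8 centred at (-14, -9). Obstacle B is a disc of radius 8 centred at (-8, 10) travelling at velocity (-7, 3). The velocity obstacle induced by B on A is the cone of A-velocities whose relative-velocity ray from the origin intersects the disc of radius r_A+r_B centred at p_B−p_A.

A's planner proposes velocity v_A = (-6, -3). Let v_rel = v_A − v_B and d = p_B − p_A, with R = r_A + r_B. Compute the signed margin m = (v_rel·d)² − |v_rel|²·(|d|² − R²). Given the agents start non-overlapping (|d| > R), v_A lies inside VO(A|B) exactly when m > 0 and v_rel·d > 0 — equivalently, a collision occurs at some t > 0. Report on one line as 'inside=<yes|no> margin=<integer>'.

d = (6, 19),  |d|² = 397;  R = 8+8 = 16,  c = 397−16² = 141
v_rel = (1, -6),  |v_rel|² = 37;  v_rel·d = (1)·(6) + (-6)·(19) = -108
37·t² + 216·t + 141 = 0  ⇒  m = (-108)² − 37·141 = 6447
m = 6447 > 0,  v_rel·d = -108 < 0  ⇒  outside

inside=no margin=6447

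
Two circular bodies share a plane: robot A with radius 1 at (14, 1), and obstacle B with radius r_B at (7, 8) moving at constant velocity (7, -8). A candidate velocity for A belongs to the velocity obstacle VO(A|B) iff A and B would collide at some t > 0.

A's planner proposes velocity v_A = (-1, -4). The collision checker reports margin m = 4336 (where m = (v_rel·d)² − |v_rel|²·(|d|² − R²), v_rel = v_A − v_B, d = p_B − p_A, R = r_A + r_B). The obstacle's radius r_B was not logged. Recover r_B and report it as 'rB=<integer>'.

m = 4336
d = (-7, 7);  v_rel = (-8, 4),  |v_rel|² = 80
v_rel×d = (-8)·(7) − (4)·(-7) = -28
since m = R²·80 − (-28)²:  R² = (784 + 4336) / 80 = 64
R = √64 = 8  ⇒  r_B = 8 − 1 = 7

rB=7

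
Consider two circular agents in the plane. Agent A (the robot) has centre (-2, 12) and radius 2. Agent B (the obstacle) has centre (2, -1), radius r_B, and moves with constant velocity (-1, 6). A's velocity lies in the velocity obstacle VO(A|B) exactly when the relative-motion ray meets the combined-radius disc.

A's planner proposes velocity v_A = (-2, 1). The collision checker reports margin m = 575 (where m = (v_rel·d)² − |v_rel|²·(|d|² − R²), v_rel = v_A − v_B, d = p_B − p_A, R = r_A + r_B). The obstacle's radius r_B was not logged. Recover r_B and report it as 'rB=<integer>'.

m = 575
d = (4, -13);  v_rel = (-1, -5),  |v_rel|² = 26
v_rel×d = (-1)·(-13) − (-5)·(4) = 33
since m = R²·26 − 33²:  R² = (1089 + 575) / 26 = 64
R = √64 = 8  ⇒  r_B = 8 − 2 = 6

rB=6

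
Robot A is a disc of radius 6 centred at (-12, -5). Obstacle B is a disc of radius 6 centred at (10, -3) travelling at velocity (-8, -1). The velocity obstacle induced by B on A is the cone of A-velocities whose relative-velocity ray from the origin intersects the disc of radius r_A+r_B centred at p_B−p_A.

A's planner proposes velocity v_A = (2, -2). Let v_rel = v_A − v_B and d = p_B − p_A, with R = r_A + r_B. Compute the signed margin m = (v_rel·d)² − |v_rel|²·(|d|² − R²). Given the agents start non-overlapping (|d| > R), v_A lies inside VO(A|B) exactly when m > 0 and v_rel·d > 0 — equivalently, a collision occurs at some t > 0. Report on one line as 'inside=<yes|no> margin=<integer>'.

d = (22, 2),  |d|² = 488;  R = 6+6 = 12,  c = 488−12² = 344
v_rel = (10, -1),  |v_rel|² = 101;  v_rel·d = (10)·(22) + (-1)·(2) = 218
101·t² − 436·t + 344 = 0  ⇒  m = 218² − 101·344 = 12780
m = 12780 > 0,  v_rel·d = 218 > 0  ⇒  inside

inside=yes margin=12780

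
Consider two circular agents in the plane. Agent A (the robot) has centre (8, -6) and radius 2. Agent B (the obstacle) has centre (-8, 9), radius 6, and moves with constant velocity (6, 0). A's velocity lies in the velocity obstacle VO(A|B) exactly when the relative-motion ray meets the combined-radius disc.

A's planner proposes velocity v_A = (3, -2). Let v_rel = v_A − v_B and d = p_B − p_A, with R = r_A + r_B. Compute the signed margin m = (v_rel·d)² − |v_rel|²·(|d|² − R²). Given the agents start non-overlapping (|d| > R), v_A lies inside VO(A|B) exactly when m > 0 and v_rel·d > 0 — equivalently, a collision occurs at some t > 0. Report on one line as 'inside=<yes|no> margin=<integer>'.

d = (-16, 15),  |d|² = 481;  R = 2+6 = 8,  c = 481−8² = 417
v_rel = (-3, -2),  |v_rel|² = 13;  v_rel·d = (-3)·(-16) + (-2)·(15) = 18
13·t² − 36·t + 417 = 0  ⇒  m = 18² − 13·417 = -5097
m = -5097 < 0,  v_rel·d = 18 > 0  ⇒  outside

inside=no margin=-5097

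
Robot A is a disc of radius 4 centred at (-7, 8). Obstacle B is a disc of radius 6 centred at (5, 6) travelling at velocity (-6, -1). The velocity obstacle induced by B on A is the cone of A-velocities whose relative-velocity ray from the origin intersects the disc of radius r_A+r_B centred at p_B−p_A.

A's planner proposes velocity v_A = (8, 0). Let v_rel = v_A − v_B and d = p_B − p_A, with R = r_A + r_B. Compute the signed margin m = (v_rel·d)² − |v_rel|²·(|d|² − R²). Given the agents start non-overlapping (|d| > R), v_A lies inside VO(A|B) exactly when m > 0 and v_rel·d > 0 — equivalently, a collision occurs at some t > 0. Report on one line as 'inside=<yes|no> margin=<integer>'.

d = (12, -2),  |d|² = 148;  R = 4+6 = 10,  c = 148−10² = 48
v_rel = (14, 1),  |v_rel|² = 197;  v_rel·d = (14)·(12) + (1)·(-2) = 166
197·t² − 332·t + 48 = 0  ⇒  m = 166² − 197·48 = 18100
m = 18100 > 0,  v_rel·d = 166 > 0  ⇒  inside

inside=yes margin=18100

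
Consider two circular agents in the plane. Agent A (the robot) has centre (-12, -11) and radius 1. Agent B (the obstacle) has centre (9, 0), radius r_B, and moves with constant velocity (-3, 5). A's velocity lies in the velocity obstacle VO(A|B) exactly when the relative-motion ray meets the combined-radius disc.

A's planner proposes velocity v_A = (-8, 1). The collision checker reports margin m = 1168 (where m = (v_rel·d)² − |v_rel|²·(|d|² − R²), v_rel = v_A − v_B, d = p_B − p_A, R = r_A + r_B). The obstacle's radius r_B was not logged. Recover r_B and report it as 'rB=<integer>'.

m = 1168
d = (21, 11);  v_rel = (-5, -4),  |v_rel|² = 41
v_rel×d = (-5)·(11) − (-4)·(21) = 29
since m = R²·41 − 29²:  R² = (841 + 1168) / 41 = 49
R = √49 = 7  ⇒  r_B = 7 − 1 = 6

rB=6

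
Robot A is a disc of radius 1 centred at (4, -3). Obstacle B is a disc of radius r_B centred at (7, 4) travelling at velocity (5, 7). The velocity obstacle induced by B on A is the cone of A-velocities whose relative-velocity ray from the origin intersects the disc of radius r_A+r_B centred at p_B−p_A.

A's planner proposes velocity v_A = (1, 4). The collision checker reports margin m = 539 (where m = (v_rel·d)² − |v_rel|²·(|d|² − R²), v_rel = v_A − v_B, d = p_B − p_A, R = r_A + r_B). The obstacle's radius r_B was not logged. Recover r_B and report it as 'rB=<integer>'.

m = 539
d = (3, 7);  v_rel = (-4, -3),  |v_rel|² = 25
v_rel×d = (-4)·(7) − (-3)·(3) = -19
since m = R²·25 − (-19)²:  R² = (361 + 539) / 25 = 36
R = √36 = 6  ⇒  r_B = 6 − 1 = 5

rB=5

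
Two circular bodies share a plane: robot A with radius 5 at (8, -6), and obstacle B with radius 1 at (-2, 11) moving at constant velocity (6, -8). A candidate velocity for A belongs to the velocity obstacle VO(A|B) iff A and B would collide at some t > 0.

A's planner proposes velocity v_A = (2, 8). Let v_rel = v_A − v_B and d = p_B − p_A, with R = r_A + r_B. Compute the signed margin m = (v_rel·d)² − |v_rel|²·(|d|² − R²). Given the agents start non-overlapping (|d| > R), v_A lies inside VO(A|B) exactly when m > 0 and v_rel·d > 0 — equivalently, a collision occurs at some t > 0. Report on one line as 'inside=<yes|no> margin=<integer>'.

d = (-10, 17),  |d|² = 389;  R = 5+1 = 6,  c = 389−6² = 353
v_rel = (-4, 16),  |v_rel|² = 272;  v_rel·d = (-4)·(-10) + (16)·(17) = 312
272·t² − 624·t + 353 = 0  ⇒  m = 312² − 272·353 = 1328
m = 1328 > 0,  v_rel·d = 312 > 0  ⇒  inside

inside=yes margin=1328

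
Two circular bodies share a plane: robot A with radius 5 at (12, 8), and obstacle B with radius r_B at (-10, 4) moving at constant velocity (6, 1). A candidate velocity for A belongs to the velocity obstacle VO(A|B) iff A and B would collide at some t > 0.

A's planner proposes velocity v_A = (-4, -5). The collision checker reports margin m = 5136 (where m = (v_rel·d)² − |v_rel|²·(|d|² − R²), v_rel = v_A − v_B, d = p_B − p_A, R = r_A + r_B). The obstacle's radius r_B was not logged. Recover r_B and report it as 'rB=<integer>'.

m = 5136
d = (-22, -4);  v_rel = (-10, -6),  |v_rel|² = 136
v_rel×d = (-10)·(-4) − (-6)·(-22) = -92
since m = R²·136 − (-92)²:  R² = (8464 + 5136) / 136 = 100
R = √100 = 10  ⇒  r_B = 10 − 5 = 5

rB=5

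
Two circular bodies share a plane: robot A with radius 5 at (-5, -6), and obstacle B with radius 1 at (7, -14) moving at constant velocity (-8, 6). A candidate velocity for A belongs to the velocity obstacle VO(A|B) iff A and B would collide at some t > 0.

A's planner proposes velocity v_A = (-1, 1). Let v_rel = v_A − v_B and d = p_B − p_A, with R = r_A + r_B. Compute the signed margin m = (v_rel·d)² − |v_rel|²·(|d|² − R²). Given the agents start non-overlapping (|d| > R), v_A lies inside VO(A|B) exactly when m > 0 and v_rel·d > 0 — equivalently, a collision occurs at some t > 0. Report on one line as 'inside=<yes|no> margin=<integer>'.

d = (12, -8),  |d|² = 208;  R = 5+1 = 6,  c = 208−6² = 172
v_rel = (7, -5),  |v_rel|² = 74;  v_rel·d = (7)·(12) + (-5)·(-8) = 124
74·t² − 248·t + 172 = 0  ⇒  m = 124² − 74·172 = 2648
m = 2648 > 0,  v_rel·d = 124 > 0  ⇒  inside

inside=yes margin=2648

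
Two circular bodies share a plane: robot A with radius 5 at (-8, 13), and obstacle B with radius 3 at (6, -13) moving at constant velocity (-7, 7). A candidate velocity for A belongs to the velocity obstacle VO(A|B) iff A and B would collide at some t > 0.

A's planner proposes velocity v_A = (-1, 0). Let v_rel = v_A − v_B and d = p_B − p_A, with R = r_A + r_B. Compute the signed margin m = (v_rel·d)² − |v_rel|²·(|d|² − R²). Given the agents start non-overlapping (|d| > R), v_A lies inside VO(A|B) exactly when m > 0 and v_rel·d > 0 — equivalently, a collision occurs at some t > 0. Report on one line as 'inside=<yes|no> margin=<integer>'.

d = (14, -26),  |d|² = 872;  R = 5+3 = 8,  c = 872−8² = 808
v_rel = (6, -7),  |v_rel|² = 85;  v_rel·d = (6)·(14) + (-7)·(-26) = 266
85·t² − 532·t + 808 = 0  ⇒  m = 266² − 85·808 = 2076
m = 2076 > 0,  v_rel·d = 266 > 0  ⇒  inside

inside=yes margin=2076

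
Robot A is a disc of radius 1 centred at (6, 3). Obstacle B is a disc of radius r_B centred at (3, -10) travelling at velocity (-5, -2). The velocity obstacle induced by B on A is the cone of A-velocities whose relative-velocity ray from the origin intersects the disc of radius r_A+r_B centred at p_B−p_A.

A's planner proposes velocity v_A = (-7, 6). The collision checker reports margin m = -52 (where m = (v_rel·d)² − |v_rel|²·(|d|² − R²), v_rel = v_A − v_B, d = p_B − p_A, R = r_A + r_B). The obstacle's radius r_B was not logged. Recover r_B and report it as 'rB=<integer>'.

m = -52
d = (-3, -13);  v_rel = (-2, 8),  |v_rel|² = 68
v_rel×d = (-2)·(-13) − (8)·(-3) = 50
since m = R²·68 − 50²:  R² = (2500 + -52) / 68 = 36
R = √36 = 6  ⇒  r_B = 6 − 1 = 5

rB=5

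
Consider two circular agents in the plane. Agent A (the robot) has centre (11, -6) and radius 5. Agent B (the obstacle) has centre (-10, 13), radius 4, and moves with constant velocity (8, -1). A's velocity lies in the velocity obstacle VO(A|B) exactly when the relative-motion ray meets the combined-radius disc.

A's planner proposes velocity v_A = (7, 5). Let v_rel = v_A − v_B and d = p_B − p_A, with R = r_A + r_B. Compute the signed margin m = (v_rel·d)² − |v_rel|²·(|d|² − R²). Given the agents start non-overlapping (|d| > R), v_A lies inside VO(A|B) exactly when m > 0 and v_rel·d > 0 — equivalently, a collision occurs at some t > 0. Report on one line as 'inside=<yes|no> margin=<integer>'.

d = (-21, 19),  |d|² = 802;  R = 5+4 = 9,  c = 802−9² = 721
v_rel = (-1, 6),  |v_rel|² = 37;  v_rel·d = (-1)·(-21) + (6)·(19) = 135
37·t² − 270·t + 721 = 0  ⇒  m = 135² − 37·721 = -8452
m = -8452 < 0,  v_rel·d = 135 > 0  ⇒  outside

inside=no margin=-8452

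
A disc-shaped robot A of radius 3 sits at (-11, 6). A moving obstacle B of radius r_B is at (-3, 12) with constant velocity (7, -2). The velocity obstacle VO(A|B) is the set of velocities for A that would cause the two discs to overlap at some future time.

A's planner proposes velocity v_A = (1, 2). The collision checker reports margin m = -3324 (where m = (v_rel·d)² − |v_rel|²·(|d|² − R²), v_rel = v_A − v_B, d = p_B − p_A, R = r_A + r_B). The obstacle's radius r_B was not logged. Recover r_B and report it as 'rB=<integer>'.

m = -3324
d = (8, 6);  v_rel = (-6, 4),  |v_rel|² = 52
v_rel×d = (-6)·(6) − (4)·(8) = -68
since m = R²·52 − (-68)²:  R² = (4624 + -3324) / 52 = 25
R = √25 = 5  ⇒  r_B = 5 − 3 = 2

rB=2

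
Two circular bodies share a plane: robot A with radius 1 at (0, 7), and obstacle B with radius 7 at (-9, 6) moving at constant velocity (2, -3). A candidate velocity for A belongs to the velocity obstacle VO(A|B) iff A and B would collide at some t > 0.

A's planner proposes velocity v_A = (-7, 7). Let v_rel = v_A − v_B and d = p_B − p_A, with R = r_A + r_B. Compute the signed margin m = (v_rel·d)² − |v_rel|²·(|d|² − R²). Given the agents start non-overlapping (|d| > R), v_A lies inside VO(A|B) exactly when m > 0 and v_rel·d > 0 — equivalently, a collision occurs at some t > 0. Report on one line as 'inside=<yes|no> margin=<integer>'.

d = (-9, -1),  |d|² = 82;  R = 1+7 = 8,  c = 82−8² = 18
v_rel = (-9, 10),  |v_rel|² = 181;  v_rel·d = (-9)·(-9) + (10)·(-1) = 71
181·t² − 142·t + 18 = 0  ⇒  m = 71² − 181·18 = 1783
m = 1783 > 0,  v_rel·d = 71 > 0  ⇒  inside

inside=yes margin=1783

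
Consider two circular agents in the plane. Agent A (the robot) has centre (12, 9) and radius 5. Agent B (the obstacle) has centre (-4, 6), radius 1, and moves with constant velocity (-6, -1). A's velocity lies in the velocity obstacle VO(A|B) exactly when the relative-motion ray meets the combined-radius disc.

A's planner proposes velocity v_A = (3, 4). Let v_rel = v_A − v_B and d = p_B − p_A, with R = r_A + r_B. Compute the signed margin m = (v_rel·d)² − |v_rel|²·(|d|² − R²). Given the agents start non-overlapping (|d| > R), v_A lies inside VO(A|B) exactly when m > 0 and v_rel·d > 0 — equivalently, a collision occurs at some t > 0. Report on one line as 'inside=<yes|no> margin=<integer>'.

d = (-16, -3),  |d|² = 265;  R = 5+1 = 6,  c = 265−6² = 229
v_rel = (9, 5),  |v_rel|² = 106;  v_rel·d = (9)·(-16) + (5)·(-3) = -159
106·t² + 318·t + 229 = 0  ⇒  m = (-159)² − 106·229 = 1007
m = 1007 > 0,  v_rel·d = -159 < 0  ⇒  outside

inside=no margin=1007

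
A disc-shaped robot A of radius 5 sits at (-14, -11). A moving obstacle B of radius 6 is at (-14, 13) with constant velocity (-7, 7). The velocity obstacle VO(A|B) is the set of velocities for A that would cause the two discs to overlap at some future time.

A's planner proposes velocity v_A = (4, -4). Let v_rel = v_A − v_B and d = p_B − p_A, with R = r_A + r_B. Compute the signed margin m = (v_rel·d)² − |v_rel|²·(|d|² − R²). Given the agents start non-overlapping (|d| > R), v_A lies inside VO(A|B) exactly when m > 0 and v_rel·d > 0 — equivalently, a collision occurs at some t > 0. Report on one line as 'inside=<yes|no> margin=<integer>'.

d = (0, 24),  |d|² = 576;  R = 5+6 = 11,  c = 576−11² = 455
v_rel = (11, -11),  |v_rel|² = 242;  v_rel·d = (11)·(0) + (-11)·(24) = -264
242·t² + 528·t + 455 = 0  ⇒  m = (-264)² − 242·455 = -40414
m = -40414 < 0,  v_rel·d = -264 < 0  ⇒  outside

inside=no margin=-40414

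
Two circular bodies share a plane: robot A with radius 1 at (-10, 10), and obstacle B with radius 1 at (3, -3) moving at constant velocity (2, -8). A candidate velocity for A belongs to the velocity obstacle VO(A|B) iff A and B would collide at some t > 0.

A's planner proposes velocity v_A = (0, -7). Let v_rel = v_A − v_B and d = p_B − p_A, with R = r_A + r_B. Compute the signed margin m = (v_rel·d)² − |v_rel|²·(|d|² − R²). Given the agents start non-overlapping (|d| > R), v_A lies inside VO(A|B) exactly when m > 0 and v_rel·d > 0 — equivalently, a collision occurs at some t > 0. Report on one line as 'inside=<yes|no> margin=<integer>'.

d = (13, -13),  |d|² = 338;  R = 1+1 = 2,  c = 338−2² = 334
v_rel = (-2, 1),  |v_rel|² = 5;  v_rel·d = (-2)·(13) + (1)·(-13) = -39
5·t² + 78·t + 334 = 0  ⇒  m = (-39)² − 5·334 = -149
m = -149 < 0,  v_rel·d = -39 < 0  ⇒  outside

inside=no margin=-149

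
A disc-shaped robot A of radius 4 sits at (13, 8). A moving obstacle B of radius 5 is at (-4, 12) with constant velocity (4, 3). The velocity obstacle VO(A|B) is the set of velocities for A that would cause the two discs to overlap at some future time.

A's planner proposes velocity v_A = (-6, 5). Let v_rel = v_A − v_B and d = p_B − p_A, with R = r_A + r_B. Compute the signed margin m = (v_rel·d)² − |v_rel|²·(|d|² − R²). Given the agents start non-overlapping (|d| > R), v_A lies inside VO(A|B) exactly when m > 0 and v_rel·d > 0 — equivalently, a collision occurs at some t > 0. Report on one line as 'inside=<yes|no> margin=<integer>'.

d = (-17, 4),  |d|² = 305;  R = 4+5 = 9,  c = 305−9² = 224
v_rel = (-10, 2),  |v_rel|² = 104;  v_rel·d = (-10)·(-17) + (2)·(4) = 178
104·t² − 356·t + 224 = 0  ⇒  m = 178² − 104·224 = 8388
m = 8388 > 0,  v_rel·d = 178 > 0  ⇒  inside

inside=yes margin=8388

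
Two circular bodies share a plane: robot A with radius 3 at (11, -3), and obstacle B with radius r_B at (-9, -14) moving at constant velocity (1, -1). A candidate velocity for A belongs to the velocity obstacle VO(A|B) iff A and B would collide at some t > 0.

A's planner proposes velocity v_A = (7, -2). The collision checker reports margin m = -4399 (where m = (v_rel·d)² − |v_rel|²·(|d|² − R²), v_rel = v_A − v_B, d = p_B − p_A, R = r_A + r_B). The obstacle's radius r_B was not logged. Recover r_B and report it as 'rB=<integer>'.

m = -4399
d = (-20, -11);  v_rel = (6, -1),  |v_rel|² = 37
v_rel×d = (6)·(-11) − (-1)·(-20) = -86
since m = R²·37 − (-86)²:  R² = (7396 + -4399) / 37 = 81
R = √81 = 9  ⇒  r_B = 9 − 3 = 6

rB=6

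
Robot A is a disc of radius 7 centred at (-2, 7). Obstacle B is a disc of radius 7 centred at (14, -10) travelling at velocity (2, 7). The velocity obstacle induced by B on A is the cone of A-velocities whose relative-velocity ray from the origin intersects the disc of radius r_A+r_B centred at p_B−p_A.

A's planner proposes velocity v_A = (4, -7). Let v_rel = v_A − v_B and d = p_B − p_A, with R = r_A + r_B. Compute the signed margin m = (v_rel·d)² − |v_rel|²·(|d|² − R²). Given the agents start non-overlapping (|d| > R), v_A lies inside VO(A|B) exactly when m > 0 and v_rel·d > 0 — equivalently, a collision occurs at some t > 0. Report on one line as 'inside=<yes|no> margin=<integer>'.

d = (16, -17),  |d|² = 545;  R = 7+7 = 14,  c = 545−14² = 349
v_rel = (2, -14),  |v_rel|² = 200;  v_rel·d = (2)·(16) + (-14)·(-17) = 270
200·t² − 540·t + 349 = 0  ⇒  m = 270² − 200·349 = 3100
m = 3100 > 0,  v_rel·d = 270 > 0  ⇒  inside

inside=yes margin=3100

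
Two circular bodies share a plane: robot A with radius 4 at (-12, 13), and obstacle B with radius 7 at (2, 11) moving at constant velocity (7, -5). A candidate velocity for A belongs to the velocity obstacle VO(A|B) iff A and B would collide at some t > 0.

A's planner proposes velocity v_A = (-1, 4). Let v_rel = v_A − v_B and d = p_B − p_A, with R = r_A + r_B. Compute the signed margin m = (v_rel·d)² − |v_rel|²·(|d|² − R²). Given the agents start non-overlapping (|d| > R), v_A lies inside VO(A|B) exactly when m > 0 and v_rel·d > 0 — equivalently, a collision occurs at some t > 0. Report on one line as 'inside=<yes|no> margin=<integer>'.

d = (14, -2),  |d|² = 200;  R = 4+7 = 11,  c = 200−11² = 79
v_rel = (-8, 9),  |v_rel|² = 145;  v_rel·d = (-8)·(14) + (9)·(-2) = -130
145·t² + 260·t + 79 = 0  ⇒  m = (-130)² − 145·79 = 5445
m = 5445 > 0,  v_rel·d = -130 < 0  ⇒  outside

inside=no margin=5445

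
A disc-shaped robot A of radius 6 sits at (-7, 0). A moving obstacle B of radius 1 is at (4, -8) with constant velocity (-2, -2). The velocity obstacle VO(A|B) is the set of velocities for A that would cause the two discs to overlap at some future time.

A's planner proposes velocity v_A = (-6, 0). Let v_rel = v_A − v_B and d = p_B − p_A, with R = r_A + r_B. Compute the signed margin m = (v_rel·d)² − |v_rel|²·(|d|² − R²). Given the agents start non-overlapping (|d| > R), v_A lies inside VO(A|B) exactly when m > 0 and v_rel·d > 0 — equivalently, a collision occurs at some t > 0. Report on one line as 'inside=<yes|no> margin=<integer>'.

d = (11, -8),  |d|² = 185;  R = 6+1 = 7,  c = 185−7² = 136
v_rel = (-4, 2),  |v_rel|² = 20;  v_rel·d = (-4)·(11) + (2)·(-8) = -60
20·t² + 120·t + 136 = 0  ⇒  m = (-60)² − 20·136 = 880
m = 880 > 0,  v_rel·d = -60 < 0  ⇒  outside

inside=no margin=880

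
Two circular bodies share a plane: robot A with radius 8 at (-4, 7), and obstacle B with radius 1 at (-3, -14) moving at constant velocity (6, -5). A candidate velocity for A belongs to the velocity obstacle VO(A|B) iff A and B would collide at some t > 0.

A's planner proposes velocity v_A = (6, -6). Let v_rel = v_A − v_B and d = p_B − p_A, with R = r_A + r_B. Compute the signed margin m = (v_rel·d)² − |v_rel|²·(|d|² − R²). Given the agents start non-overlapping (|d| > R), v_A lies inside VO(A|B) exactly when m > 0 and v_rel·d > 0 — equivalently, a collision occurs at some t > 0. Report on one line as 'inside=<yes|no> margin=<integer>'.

d = (1, -21),  |d|² = 442;  R = 8+1 = 9,  c = 442−9² = 361
v_rel = (0, -1),  |v_rel|² = 1;  v_rel·d = (0)·(1) + (-1)·(-21) = 21
1·t² − 42·t + 361 = 0  ⇒  m = 21² − 1·361 = 80
m = 80 > 0,  v_rel·d = 21 > 0  ⇒  inside

inside=yes margin=80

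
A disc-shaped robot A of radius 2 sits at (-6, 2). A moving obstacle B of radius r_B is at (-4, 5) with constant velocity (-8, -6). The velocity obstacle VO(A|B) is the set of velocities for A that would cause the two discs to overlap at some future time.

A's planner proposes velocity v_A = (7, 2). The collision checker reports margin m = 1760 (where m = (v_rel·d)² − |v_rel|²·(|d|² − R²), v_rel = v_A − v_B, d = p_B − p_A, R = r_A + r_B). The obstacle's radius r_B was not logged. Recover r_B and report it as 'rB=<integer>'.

m = 1760
d = (2, 3);  v_rel = (15, 8),  |v_rel|² = 289
v_rel×d = (15)·(3) − (8)·(2) = 29
since m = R²·289 − 29²:  R² = (841 + 1760) / 289 = 9
R = √9 = 3  ⇒  r_B = 3 − 2 = 1

rB=1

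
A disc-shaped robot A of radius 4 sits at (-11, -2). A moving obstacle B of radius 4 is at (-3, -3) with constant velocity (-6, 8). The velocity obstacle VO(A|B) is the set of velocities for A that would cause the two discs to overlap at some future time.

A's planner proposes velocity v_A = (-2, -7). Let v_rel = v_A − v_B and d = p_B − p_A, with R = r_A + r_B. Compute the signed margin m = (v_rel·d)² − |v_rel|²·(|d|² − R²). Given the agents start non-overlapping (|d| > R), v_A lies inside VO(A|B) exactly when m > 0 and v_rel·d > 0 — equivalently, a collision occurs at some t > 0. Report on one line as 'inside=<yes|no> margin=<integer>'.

d = (8, -1),  |d|² = 65;  R = 4+4 = 8,  c = 65−8² = 1
v_rel = (4, -15),  |v_rel|² = 241;  v_rel·d = (4)·(8) + (-15)·(-1) = 47
241·t² − 94·t + 1 = 0  ⇒  m = 47² − 241·1 = 1968
m = 1968 > 0,  v_rel·d = 47 > 0  ⇒  inside

inside=yes margin=1968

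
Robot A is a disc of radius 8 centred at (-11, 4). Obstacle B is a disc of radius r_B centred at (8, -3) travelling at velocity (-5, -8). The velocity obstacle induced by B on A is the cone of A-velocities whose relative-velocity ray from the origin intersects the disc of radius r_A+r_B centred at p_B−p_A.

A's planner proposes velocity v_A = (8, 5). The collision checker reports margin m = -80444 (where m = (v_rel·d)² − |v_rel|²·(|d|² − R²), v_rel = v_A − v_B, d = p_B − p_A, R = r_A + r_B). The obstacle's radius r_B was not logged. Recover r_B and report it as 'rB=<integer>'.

m = -80444
d = (19, -7);  v_rel = (13, 13),  |v_rel|² = 338
v_rel×d = (13)·(-7) − (13)·(19) = -338
since m = R²·338 − (-338)²:  R² = (114244 + -80444) / 338 = 100
R = √100 = 10  ⇒  r_B = 10 − 8 = 2

rB=2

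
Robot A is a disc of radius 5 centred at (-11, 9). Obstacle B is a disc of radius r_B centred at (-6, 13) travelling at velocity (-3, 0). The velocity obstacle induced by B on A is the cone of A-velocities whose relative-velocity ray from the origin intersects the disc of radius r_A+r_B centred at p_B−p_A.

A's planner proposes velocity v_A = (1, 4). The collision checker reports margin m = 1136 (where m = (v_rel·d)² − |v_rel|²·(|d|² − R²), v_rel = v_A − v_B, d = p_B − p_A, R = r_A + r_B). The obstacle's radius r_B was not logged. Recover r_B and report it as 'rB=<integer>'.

m = 1136
d = (5, 4);  v_rel = (4, 4),  |v_rel|² = 32
v_rel×d = (4)·(4) − (4)·(5) = -4
since m = R²·32 − (-4)²:  R² = (16 + 1136) / 32 = 36
R = √36 = 6  ⇒  r_B = 6 − 5 = 1

rB=1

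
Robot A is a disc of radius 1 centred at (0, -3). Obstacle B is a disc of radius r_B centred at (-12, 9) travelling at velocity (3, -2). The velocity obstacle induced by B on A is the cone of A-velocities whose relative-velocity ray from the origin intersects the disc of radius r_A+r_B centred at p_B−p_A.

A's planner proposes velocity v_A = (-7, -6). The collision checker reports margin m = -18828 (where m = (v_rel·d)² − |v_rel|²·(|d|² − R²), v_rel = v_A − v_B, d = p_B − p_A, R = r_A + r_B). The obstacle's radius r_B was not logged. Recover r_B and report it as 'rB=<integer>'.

m = -18828
d = (-12, 12);  v_rel = (-10, -4),  |v_rel|² = 116
v_rel×d = (-10)·(12) − (-4)·(-12) = -168
since m = R²·116 − (-168)²:  R² = (28224 + -18828) / 116 = 81
R = √81 = 9  ⇒  r_B = 9 − 1 = 8

rB=8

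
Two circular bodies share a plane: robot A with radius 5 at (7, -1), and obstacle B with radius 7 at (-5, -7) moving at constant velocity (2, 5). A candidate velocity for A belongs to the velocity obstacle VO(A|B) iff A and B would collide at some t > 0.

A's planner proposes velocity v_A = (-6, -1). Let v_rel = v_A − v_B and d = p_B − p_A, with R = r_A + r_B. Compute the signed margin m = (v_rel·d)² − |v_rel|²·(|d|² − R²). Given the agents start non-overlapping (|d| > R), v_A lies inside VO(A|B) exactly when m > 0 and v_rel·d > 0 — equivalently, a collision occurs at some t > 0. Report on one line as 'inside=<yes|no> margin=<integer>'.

d = (-12, -6),  |d|² = 180;  R = 5+7 = 12,  c = 180−12² = 36
v_rel = (-8, -6),  |v_rel|² = 100;  v_rel·d = (-8)·(-12) + (-6)·(-6) = 132
100·t² − 264·t + 36 = 0  ⇒  m = 132² − 100·36 = 13824
m = 13824 > 0,  v_rel·d = 132 > 0  ⇒  inside

inside=yes margin=13824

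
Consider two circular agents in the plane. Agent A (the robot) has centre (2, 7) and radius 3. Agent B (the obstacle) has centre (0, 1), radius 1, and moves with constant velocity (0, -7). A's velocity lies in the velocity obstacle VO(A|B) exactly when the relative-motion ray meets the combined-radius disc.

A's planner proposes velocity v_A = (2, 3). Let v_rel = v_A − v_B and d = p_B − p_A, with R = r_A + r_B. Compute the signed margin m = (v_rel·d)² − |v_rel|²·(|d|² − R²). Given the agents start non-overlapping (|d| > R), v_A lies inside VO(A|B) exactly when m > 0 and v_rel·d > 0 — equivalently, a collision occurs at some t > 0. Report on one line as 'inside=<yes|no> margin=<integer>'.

d = (-2, -6),  |d|² = 40;  R = 3+1 = 4,  c = 40−4² = 24
v_rel = (2, 10),  |v_rel|² = 104;  v_rel·d = (2)·(-2) + (10)·(-6) = -64
104·t² + 128·t + 24 = 0  ⇒  m = (-64)² − 104·24 = 1600
m = 1600 > 0,  v_rel·d = -64 < 0  ⇒  outside

inside=no margin=1600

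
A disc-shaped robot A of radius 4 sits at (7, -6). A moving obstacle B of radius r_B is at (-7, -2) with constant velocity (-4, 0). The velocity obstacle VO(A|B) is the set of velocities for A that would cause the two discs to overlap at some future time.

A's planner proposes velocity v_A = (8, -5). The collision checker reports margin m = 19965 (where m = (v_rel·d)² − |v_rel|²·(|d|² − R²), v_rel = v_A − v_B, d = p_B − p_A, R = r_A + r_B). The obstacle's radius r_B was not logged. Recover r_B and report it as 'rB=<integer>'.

m = 19965
d = (-14, 4);  v_rel = (12, -5),  |v_rel|² = 169
v_rel×d = (12)·(4) − (-5)·(-14) = -22
since m = R²·169 − (-22)²:  R² = (484 + 19965) / 169 = 121
R = √121 = 11  ⇒  r_B = 11 − 4 = 7

rB=7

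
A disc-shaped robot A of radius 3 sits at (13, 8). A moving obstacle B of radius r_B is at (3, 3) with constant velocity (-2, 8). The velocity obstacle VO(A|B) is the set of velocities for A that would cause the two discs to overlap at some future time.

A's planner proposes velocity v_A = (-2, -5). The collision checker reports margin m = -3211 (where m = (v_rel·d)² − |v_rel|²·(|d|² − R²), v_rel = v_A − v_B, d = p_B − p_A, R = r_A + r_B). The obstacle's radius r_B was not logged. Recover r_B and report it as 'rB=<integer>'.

m = -3211
d = (-10, -5);  v_rel = (0, -13),  |v_rel|² = 169
v_rel×d = (0)·(-5) − (-13)·(-10) = -130
since m = R²·169 − (-130)²:  R² = (16900 + -3211) / 169 = 81
R = √81 = 9  ⇒  r_B = 9 − 3 = 6

rB=6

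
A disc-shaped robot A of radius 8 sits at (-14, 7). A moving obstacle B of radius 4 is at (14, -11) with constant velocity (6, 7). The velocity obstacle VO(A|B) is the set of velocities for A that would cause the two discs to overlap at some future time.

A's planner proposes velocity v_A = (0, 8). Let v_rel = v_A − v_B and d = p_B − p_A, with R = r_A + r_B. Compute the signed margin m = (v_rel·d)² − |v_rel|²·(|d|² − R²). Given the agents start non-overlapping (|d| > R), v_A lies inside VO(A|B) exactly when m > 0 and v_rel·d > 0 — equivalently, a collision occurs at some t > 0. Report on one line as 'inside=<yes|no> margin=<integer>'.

d = (28, -18),  |d|² = 1108;  R = 8+4 = 12,  c = 1108−12² = 964
v_rel = (-6, 1),  |v_rel|² = 37;  v_rel·d = (-6)·(28) + (1)·(-18) = -186
37·t² + 372·t + 964 = 0  ⇒  m = (-186)² − 37·964 = -1072
m = -1072 < 0,  v_rel·d = -186 < 0  ⇒  outside

inside=no margin=-1072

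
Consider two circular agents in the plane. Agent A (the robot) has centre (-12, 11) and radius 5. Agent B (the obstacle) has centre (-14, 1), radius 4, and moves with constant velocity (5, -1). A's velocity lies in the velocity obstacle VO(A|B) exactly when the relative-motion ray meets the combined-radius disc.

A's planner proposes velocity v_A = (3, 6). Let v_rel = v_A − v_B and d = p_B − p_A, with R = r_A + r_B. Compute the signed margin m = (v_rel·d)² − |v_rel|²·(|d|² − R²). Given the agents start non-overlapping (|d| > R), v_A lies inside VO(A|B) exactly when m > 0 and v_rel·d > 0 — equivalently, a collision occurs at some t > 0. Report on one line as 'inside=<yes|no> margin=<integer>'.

d = (-2, -10),  |d|² = 104;  R = 5+4 = 9,  c = 104−9² = 23
v_rel = (-2, 7),  |v_rel|² = 53;  v_rel·d = (-2)·(-2) + (7)·(-10) = -66
53·t² + 132·t + 23 = 0  ⇒  m = (-66)² − 53·23 = 3137
m = 3137 > 0,  v_rel·d = -66 < 0  ⇒  outside

inside=no margin=3137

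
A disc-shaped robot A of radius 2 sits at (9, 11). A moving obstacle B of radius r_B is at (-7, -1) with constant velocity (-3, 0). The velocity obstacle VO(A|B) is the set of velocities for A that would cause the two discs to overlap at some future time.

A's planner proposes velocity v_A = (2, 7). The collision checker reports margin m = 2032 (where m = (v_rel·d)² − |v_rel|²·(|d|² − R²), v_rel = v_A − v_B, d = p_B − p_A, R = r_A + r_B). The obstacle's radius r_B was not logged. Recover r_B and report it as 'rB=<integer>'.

m = 2032
d = (-16, -12);  v_rel = (5, 7),  |v_rel|² = 74
v_rel×d = (5)·(-12) − (7)·(-16) = 52
since m = R²·74 − 52²:  R² = (2704 + 2032) / 74 = 64
R = √64 = 8  ⇒  r_B = 8 − 2 = 6

rB=6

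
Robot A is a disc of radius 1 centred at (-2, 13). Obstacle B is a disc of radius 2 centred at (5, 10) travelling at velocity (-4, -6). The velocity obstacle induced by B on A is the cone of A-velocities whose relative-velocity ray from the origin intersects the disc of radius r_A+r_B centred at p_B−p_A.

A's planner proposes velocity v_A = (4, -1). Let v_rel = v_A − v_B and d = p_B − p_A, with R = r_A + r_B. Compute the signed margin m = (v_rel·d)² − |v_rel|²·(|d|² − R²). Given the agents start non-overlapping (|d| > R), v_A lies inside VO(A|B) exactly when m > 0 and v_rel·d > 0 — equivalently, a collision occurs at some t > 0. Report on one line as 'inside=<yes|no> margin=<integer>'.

d = (7, -3),  |d|² = 58;  R = 1+2 = 3,  c = 58−3² = 49
v_rel = (8, 5),  |v_rel|² = 89;  v_rel·d = (8)·(7) + (5)·(-3) = 41
89·t² − 82·t + 49 = 0  ⇒  m = 41² − 89·49 = -2680
m = -2680 < 0,  v_rel·d = 41 > 0  ⇒  outside

inside=no margin=-2680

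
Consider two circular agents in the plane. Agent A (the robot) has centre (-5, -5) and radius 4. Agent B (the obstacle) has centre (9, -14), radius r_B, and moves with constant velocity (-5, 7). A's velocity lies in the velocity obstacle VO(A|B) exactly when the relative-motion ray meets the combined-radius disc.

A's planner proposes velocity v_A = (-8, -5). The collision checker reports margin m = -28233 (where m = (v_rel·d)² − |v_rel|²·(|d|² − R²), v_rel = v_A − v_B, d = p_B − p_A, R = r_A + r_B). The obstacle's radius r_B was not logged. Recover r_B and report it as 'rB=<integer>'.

m = -28233
d = (14, -9);  v_rel = (-3, -12),  |v_rel|² = 153
v_rel×d = (-3)·(-9) − (-12)·(14) = 195
since m = R²·153 − 195²:  R² = (38025 + -28233) / 153 = 64
R = √64 = 8  ⇒  r_B = 8 − 4 = 4

rB=4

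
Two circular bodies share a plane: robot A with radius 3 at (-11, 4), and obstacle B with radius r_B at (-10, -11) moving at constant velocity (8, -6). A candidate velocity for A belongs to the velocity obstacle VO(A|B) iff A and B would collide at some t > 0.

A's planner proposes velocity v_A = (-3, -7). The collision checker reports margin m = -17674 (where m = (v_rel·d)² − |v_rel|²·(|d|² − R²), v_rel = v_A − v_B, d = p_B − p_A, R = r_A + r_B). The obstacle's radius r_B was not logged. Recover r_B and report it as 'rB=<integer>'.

m = -17674
d = (1, -15);  v_rel = (-11, -1),  |v_rel|² = 122
v_rel×d = (-11)·(-15) − (-1)·(1) = 166
since m = R²·122 − 166²:  R² = (27556 + -17674) / 122 = 81
R = √81 = 9  ⇒  r_B = 9 − 3 = 6

rB=6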